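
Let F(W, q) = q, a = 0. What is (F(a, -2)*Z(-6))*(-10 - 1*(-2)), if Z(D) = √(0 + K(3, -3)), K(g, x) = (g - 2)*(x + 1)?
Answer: 16*I*√2 ≈ 22.627*I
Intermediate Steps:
K(g, x) = (1 + x)*(-2 + g) (K(g, x) = (-2 + g)*(1 + x) = (1 + x)*(-2 + g))
Z(D) = I*√2 (Z(D) = √(0 + (-2 + 3 - 2*(-3) + 3*(-3))) = √(0 + (-2 + 3 + 6 - 9)) = √(0 - 2) = √(-2) = I*√2)
(F(a, -2)*Z(-6))*(-10 - 1*(-2)) = (-2*I*√2)*(-10 - 1*(-2)) = (-2*I*√2)*(-10 + 2) = -2*I*√2*(-8) = 16*I*√2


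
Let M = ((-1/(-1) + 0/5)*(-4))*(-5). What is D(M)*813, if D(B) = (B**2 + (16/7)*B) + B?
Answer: 2650380/7 ≈ 3.7863e+5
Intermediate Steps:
M = 20 (M = ((-1*(-1) + 0*(1/5))*(-4))*(-5) = ((1 + 0)*(-4))*(-5) = (1*(-4))*(-5) = -4*(-5) = 20)
D(B) = B**2 + 23*B/7 (D(B) = (B**2 + (16*(1/7))*B) + B = (B**2 + 16*B/7) + B = B**2 + 23*B/7)
D(M)*813 = ((1/7)*20*(23 + 7*20))*813 = ((1/7)*20*(23 + 140))*813 = ((1/7)*20*163)*813 = (3260/7)*813 = 2650380/7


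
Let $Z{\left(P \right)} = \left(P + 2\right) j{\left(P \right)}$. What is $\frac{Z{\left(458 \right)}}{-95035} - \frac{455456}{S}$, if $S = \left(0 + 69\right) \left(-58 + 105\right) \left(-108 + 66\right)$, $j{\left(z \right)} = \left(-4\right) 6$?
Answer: $\frac{4478797520}{1294433721} \approx 3.46$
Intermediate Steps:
$j{\left(z \right)} = -24$
$Z{\left(P \right)} = -48 - 24 P$ ($Z{\left(P \right)} = \left(P + 2\right) \left(-24\right) = \left(2 + P\right) \left(-24\right) = -48 - 24 P$)
$S = -136206$ ($S = 69 \cdot 47 \left(-42\right) = 3243 \left(-42\right) = -136206$)
$\frac{Z{\left(458 \right)}}{-95035} - \frac{455456}{S} = \frac{-48 - 10992}{-95035} - \frac{455456}{-136206} = \left(-48 - 10992\right) \left(- \frac{1}{95035}\right) - - \frac{227728}{68103} = \left(-11040\right) \left(- \frac{1}{95035}\right) + \frac{227728}{68103} = \frac{2208}{19007} + \frac{227728}{68103} = \frac{4478797520}{1294433721}$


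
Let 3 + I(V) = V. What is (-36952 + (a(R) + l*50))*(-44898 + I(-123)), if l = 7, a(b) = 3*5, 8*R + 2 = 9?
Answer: 1647293088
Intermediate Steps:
R = 7/8 (R = -1/4 + (1/8)*9 = -1/4 + 9/8 = 7/8 ≈ 0.87500)
a(b) = 15
I(V) = -3 + V
(-36952 + (a(R) + l*50))*(-44898 + I(-123)) = (-36952 + (15 + 7*50))*(-44898 + (-3 - 123)) = (-36952 + (15 + 350))*(-44898 - 126) = (-36952 + 365)*(-45024) = -36587*(-45024) = 1647293088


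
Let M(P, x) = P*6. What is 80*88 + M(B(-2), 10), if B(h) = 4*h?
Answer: 6992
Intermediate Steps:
M(P, x) = 6*P
80*88 + M(B(-2), 10) = 80*88 + 6*(4*(-2)) = 7040 + 6*(-8) = 7040 - 48 = 6992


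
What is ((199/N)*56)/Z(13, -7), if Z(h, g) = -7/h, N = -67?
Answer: 20696/67 ≈ 308.90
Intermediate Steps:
((199/N)*56)/Z(13, -7) = ((199/(-67))*56)/((-7/13)) = ((199*(-1/67))*56)/((-7*1/13)) = (-199/67*56)/(-7/13) = -11144/67*(-13/7) = 20696/67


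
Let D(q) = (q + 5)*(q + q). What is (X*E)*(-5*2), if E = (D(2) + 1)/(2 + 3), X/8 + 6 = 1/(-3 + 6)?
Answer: 7888/3 ≈ 2629.3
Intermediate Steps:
X = -136/3 (X = -48 + 8/(-3 + 6) = -48 + 8/3 = -136/3 ≈ -45.333)
D(q) = 2*q*(5 + q) (D(q) = (5 + q)*(2*q) = 2*q*(5 + q))
E = 29/5 (E = (2*2*(5 + 2) + 1)/(2 + 3) = (2*2*7 + 1)/5 = (28 + 1)*(1/5) = 29*(1/5) = 29/5 ≈ 5.8000)
(X*E)*(-5*2) = (-136/3*29/5)*(-5*2) = -3944/15*(-10) = 7888/3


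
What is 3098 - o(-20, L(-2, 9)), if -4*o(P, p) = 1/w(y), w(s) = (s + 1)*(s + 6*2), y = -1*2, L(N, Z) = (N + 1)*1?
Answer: 123919/40 ≈ 3098.0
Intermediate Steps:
L(N, Z) = 1 + N (L(N, Z) = (1 + N)*1 = 1 + N)
y = -2
w(s) = (1 + s)*(12 + s) (w(s) = (1 + s)*(s + 12) = (1 + s)*(12 + s))
o(P, p) = 1/40 (o(P, p) = -1/(4*(12 + (-2)² + 13*(-2))) = -1/(4*(12 + 4 - 26)) = -¼/(-10) = -¼*(-⅒) = 1/40)
3098 - o(-20, L(-2, 9)) = 3098 - 1*1/40 = 3098 - 1/40 = 123919/40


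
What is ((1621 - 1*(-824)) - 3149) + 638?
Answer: -66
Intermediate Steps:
((1621 - 1*(-824)) - 3149) + 638 = ((1621 + 824) - 3149) + 638 = (2445 - 3149) + 638 = -704 + 638 = -66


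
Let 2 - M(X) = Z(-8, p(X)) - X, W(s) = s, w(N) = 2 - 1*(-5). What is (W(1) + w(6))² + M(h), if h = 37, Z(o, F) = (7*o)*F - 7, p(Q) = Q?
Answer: 2182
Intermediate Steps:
w(N) = 7 (w(N) = 2 + 5 = 7)
Z(o, F) = -7 + 7*F*o (Z(o, F) = 7*F*o - 7 = -7 + 7*F*o)
M(X) = 9 + 57*X (M(X) = 2 - ((-7 + 7*X*(-8)) - X) = 2 - ((-7 - 56*X) - X) = 2 - (-7 - 57*X) = 2 + (7 + 57*X) = 9 + 57*X)
(W(1) + w(6))² + M(h) = (1 + 7)² + (9 + 57*37) = 8² + (9 + 2109) = 64 + 2118 = 2182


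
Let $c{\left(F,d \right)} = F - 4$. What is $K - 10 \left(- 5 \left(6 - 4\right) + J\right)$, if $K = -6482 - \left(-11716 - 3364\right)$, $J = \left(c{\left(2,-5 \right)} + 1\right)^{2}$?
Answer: $8688$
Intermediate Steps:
$c{\left(F,d \right)} = -4 + F$
$J = 1$ ($J = \left(\left(-4 + 2\right) + 1\right)^{2} = \left(-2 + 1\right)^{2} = \left(-1\right)^{2} = 1$)
$K = 8598$ ($K = -6482 - -15080 = -6482 + 15080 = 8598$)
$K - 10 \left(- 5 \left(6 - 4\right) + J\right) = 8598 - 10 \left(- 5 \left(6 - 4\right) + 1\right) = 8598 - 10 \left(\left(-5\right) 2 + 1\right) = 8598 - 10 \left(-10 + 1\right) = 8598 - -90 = 8598 + 90 = 8688$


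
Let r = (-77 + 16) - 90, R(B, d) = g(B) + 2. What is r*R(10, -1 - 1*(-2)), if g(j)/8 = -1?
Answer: 906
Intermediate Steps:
g(j) = -8 (g(j) = 8*(-1) = -8)
R(B, d) = -6 (R(B, d) = -8 + 2 = -6)
r = -151 (r = -61 - 90 = -151)
r*R(10, -1 - 1*(-2)) = -151*(-6) = 906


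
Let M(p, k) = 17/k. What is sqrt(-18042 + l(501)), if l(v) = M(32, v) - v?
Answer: I*sqrt(4654303026)/501 ≈ 136.17*I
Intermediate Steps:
l(v) = -v + 17/v (l(v) = 17/v - v = -v + 17/v)
sqrt(-18042 + l(501)) = sqrt(-18042 + (-1*501 + 17/501)) = sqrt(-18042 + (-501 + 17*(1/501))) = sqrt(-18042 + (-501 + 17/501)) = sqrt(-18042 - 250984/501) = sqrt(-9290026/501) = I*sqrt(4654303026)/501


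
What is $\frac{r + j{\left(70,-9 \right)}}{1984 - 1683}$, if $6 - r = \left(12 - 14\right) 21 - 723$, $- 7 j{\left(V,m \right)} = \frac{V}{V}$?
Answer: $\frac{5396}{2107} \approx 2.561$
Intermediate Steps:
$j{\left(V,m \right)} = - \frac{1}{7}$ ($j{\left(V,m \right)} = - \frac{V \frac{1}{V}}{7} = \left(- \frac{1}{7}\right) 1 = - \frac{1}{7}$)
$r = 771$ ($r = 6 - \left(\left(12 - 14\right) 21 - 723\right) = 6 - \left(\left(-2\right) 21 - 723\right) = 6 - \left(-42 - 723\right) = 6 - -765 = 6 + 765 = 771$)
$\frac{r + j{\left(70,-9 \right)}}{1984 - 1683} = \frac{771 - \frac{1}{7}}{1984 - 1683} = \frac{5396}{7 \cdot 301} = \frac{5396}{7} \cdot \frac{1}{301} = \frac{5396}{2107}$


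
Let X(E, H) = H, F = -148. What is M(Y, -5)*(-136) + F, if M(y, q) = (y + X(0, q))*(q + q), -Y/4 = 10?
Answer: -61348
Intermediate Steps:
Y = -40 (Y = -4*10 = -40)
M(y, q) = 2*q*(q + y) (M(y, q) = (y + q)*(q + q) = (q + y)*(2*q) = 2*q*(q + y))
M(Y, -5)*(-136) + F = (2*(-5)*(-5 - 40))*(-136) - 148 = (2*(-5)*(-45))*(-136) - 148 = 450*(-136) - 148 = -61200 - 148 = -61348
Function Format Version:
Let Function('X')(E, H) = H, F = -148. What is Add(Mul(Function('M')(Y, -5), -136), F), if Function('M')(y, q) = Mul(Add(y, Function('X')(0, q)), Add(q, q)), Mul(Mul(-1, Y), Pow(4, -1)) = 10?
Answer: -61348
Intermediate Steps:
Y = -40 (Y = Mul(-4, 10) = -40)
Function('M')(y, q) = Mul(2, q, Add(q, y)) (Function('M')(y, q) = Mul(Add(y, q), Add(q, q)) = Mul(Add(q, y), Mul(2, q)) = Mul(2, q, Add(q, y)))
Add(Mul(Function('M')(Y, -5), -136), F) = Add(Mul(Mul(2, -5, Add(-5, -40)), -136), -148) = Add(Mul(Mul(2, -5, -45), -136), -148) = Add(Mul(450, -136), -148) = Add(-61200, -148) = -61348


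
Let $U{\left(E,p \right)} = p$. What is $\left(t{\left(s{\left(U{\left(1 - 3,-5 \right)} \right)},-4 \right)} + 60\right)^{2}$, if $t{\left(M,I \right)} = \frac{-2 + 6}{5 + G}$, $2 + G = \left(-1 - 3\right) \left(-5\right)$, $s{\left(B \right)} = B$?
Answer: $\frac{1915456}{529} \approx 3620.9$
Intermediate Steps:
$G = 18$ ($G = -2 + \left(-1 - 3\right) \left(-5\right) = -2 - -20 = -2 + 20 = 18$)
$t{\left(M,I \right)} = \frac{4}{23}$ ($t{\left(M,I \right)} = \frac{-2 + 6}{5 + 18} = \frac{4}{23}$)
$\left(t{\left(s{\left(U{\left(1 - 3,-5 \right)} \right)},-4 \right)} + 60\right)^{2} = \left(\frac{4}{23} + 60\right)^{2} = \left(\frac{1384}{23}\right)^{2} = \frac{1915456}{529}$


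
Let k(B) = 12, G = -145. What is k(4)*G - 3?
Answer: -1743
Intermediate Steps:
k(4)*G - 3 = 12*(-145) - 3 = -1740 - 3 = -1743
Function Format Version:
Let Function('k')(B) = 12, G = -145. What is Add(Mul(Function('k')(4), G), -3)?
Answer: -1743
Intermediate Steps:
Add(Mul(Function('k')(4), G), -3) = Add(Mul(12, -145), -3) = Add(-1740, -3) = -1743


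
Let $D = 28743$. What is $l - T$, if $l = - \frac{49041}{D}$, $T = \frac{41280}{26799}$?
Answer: $- \frac{277862311}{85587073} \approx -3.2465$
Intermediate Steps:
$T = \frac{13760}{8933}$ ($T = 41280 \cdot \frac{1}{26799} = \frac{13760}{8933} \approx 1.5404$)
$l = - \frac{16347}{9581}$ ($l = - \frac{49041}{28743} = \left(-49041\right) \frac{1}{28743} = - \frac{16347}{9581} \approx -1.7062$)
$l - T = - \frac{16347}{9581} - \frac{13760}{8933} = - \frac{277862311}{85587073}$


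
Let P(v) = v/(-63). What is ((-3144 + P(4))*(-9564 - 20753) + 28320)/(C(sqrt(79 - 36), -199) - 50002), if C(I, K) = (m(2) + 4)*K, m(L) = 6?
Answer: -214530509/116982 ≈ -1833.9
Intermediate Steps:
P(v) = -v/63 (P(v) = v*(-1/63) = -v/63)
C(I, K) = 10*K (C(I, K) = (6 + 4)*K = 10*K)
((-3144 + P(4))*(-9564 - 20753) + 28320)/(C(sqrt(79 - 36), -199) - 50002) = ((-3144 - 1/63*4)*(-9564 - 20753) + 28320)/(10*(-199) - 50002) = ((-3144 - 4/63)*(-30317) + 28320)/(-1990 - 50002) = (-198076/63*(-30317) + 28320)/(-51992) = (857867156/9 + 28320)*(-1/51992) = (858122036/9)*(-1/51992) = -214530509/116982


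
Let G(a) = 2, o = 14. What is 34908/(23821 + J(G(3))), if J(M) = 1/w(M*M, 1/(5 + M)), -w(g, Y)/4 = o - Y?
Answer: 4514768/3080847 ≈ 1.4654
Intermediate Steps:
w(g, Y) = -56 + 4*Y (w(g, Y) = -4*(14 - Y) = -56 + 4*Y)
J(M) = 1/(-56 + 4/(5 + M))
34908/(23821 + J(G(3))) = 34908/(23821 + (-5 - 1*2)/(4*(69 + 14*2))) = 34908/(23821 + (-5 - 2)/(4*(69 + 28))) = 34908/(23821 + (1/4)*(-7)/97) = 34908/(23821 + (1/4)*(1/97)*(-7)) = 34908/(23821 - 7/388) = 34908/(9242541/388) = 34908*(388/9242541) = 4514768/3080847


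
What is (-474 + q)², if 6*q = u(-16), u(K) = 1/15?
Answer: 1819790281/8100 ≈ 2.2467e+5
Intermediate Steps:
u(K) = 1/15
q = 1/90 (q = (⅙)*(1/15) = 1/90 ≈ 0.011111)
(-474 + q)² = (-474 + 1/90)² = (-42659/90)² = 1819790281/8100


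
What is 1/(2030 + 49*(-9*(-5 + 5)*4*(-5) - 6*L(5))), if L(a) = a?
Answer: 1/560 ≈ 0.0017857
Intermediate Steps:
1/(2030 + 49*(-9*(-5 + 5)*4*(-5) - 6*L(5))) = 1/(2030 + 49*(-9*(-5 + 5)*4*(-5) - 6*5)) = 1/(2030 + 49*(-9*0*4*(-5) - 1*30)) = 1/(2030 + 49*(-0*(-5) - 30)) = 1/(2030 + 49*(-9*0 - 30)) = 1/(2030 + 49*(0 - 30)) = 1/(2030 + 49*(-30)) = 1/(2030 - 1470) = 1/560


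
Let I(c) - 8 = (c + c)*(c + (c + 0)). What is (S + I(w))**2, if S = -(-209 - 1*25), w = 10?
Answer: 412164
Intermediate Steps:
S = 234 (S = -(-209 - 25) = -1*(-234) = 234)
I(c) = 8 + 4*c**2 (I(c) = 8 + (c + c)*(c + (c + 0)) = 8 + (2*c)*(c + c) = 8 + (2*c)*(2*c) = 8 + 4*c**2)
(S + I(w))**2 = (234 + (8 + 4*10**2))**2 = (234 + (8 + 4*100))**2 = (234 + (8 + 400))**2 = (234 + 408)**2 = 642**2 = 412164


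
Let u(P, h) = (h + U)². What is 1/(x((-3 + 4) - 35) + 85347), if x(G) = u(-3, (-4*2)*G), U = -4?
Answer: 1/157171 ≈ 6.3625e-6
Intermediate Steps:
u(P, h) = (-4 + h)² (u(P, h) = (h - 4)² = (-4 + h)²)
x(G) = (-4 - 8*G)² (x(G) = (-4 + (-4*2)*G)² = (-4 - 8*G)²)
1/(x((-3 + 4) - 35) + 85347) = 1/(16*(1 + 2*((-3 + 4) - 35))² + 85347) = 1/(16*(1 + 2*(1 - 35))² + 85347) = 1/(16*(1 + 2*(-34))² + 85347) = 1/(16*(1 - 68)² + 85347) = 1/(16*(-67)² + 85347) = 1/(16*4489 + 85347) = 1/(71824 + 85347) = 1/157171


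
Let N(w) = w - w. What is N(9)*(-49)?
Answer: 0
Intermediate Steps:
N(w) = 0
N(9)*(-49) = 0*(-49) = 0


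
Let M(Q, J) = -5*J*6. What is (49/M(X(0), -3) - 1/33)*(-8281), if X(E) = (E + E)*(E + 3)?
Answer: -4215029/990 ≈ -4257.6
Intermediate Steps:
X(E) = 2*E*(3 + E) (X(E) = (2*E)*(3 + E) = 2*E*(3 + E))
M(Q, J) = -30*J
(49/M(X(0), -3) - 1/33)*(-8281) = (49/((-30*(-3))) - 1/33)*(-8281) = (49/90 - 1*1/33)*(-8281) = (49*(1/90) - 1/33)*(-8281) = (49/90 - 1/33)*(-8281) = (509/990)*(-8281) = -4215029/990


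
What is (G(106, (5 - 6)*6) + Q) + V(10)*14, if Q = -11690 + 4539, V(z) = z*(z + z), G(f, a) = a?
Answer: -4357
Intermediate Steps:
V(z) = 2*z² (V(z) = z*(2*z) = 2*z²)
Q = -7151
(G(106, (5 - 6)*6) + Q) + V(10)*14 = ((5 - 6)*6 - 7151) + (2*10²)*14 = (-1*6 - 7151) + (2*100)*14 = (-6 - 7151) + 200*14 = -7157 + 2800 = -4357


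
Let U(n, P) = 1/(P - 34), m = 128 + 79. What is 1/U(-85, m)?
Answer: 173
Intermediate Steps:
m = 207
U(n, P) = 1/(-34 + P)
1/U(-85, m) = 1/(1/(-34 + 207)) = 1/(1/173) = 173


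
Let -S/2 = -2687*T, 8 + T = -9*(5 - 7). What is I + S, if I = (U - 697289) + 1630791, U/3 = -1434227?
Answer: -3315439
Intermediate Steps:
U = -4302681 (U = 3*(-1434227) = -4302681)
T = 10 (T = -8 - 9*(5 - 7) = -8 - 9*(-2) = -8 + 18 = 10)
I = -3369179 (I = (-4302681 - 697289) + 1630791 = -4999970 + 1630791 = -3369179)
S = 53740 (S = -(-5374)*10 = -2*(-26870) = 53740)
I + S = -3369179 + 53740 = -3315439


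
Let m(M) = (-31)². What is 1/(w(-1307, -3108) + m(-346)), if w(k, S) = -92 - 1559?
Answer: -1/690 ≈ -0.0014493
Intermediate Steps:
m(M) = 961
w(k, S) = -1651
1/(w(-1307, -3108) + m(-346)) = 1/(-1651 + 961) = 1/(-690) = -1/690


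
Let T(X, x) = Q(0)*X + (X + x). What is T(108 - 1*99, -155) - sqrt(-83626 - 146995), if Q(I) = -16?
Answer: -290 - I*sqrt(230621) ≈ -290.0 - 480.23*I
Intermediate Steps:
T(X, x) = x - 15*X (T(X, x) = -16*X + (X + x) = x - 15*X)
T(108 - 1*99, -155) - sqrt(-83626 - 146995) = (-155 - 15*(108 - 1*99)) - sqrt(-83626 - 146995) = (-155 - 15*(108 - 99)) - sqrt(-230621) = (-155 - 15*9) - I*sqrt(230621) = (-155 - 135) - I*sqrt(230621) = -290 - I*sqrt(230621)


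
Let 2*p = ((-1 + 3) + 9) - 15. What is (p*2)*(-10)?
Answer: 40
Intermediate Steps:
p = -2 (p = (((-1 + 3) + 9) - 15)/2 = ((2 + 9) - 15)/2 = (11 - 15)/2 = (½)*(-4) = -2)
(p*2)*(-10) = -2*2*(-10) = -4*(-10) = 40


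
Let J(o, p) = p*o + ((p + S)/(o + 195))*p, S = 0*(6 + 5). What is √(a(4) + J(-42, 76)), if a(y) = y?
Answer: 26*I*√12121/51 ≈ 56.127*I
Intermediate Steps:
S = 0 (S = 0*11 = 0)
J(o, p) = o*p + p²/(195 + o) (J(o, p) = p*o + ((p + 0)/(o + 195))*p = o*p + (p/(195 + o))*p = o*p + p²/(195 + o))
√(a(4) + J(-42, 76)) = √(4 + 76*(76 + (-42)² + 195*(-42))/(195 - 42)) = √(4 + 76*(76 + 1764 - 8190)/153) = √(4 + 76*(1/153)*(-6350)) = √(4 - 482600/153) = √(-481988/153) = 26*I*√12121/51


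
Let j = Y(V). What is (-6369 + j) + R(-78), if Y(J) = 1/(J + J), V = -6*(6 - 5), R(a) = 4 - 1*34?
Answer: -76789/12 ≈ -6399.1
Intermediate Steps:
R(a) = -30 (R(a) = 4 - 34 = -30)
V = -6 (V = -6*1 = -6)
Y(J) = 1/(2*J)
j = -1/12 (j = (½)/(-6) = (½)*(-⅙) = -1/12 ≈ -0.083333)
(-6369 + j) + R(-78) = (-6369 - 1/12) - 30 = -76429/12 - 30 = -76789/12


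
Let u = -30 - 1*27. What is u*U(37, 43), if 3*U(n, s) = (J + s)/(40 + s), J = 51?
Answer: -1786/83 ≈ -21.518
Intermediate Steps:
u = -57 (u = -30 - 27 = -57)
U(n, s) = (51 + s)/(3*(40 + s)) (U(n, s) = ((51 + s)/(40 + s))/3 = (51 + s)/(3*(40 + s)))
u*U(37, 43) = -19*(51 + 43)/(40 + 43) = -19*94/83 = -57*94/249 = -1786/83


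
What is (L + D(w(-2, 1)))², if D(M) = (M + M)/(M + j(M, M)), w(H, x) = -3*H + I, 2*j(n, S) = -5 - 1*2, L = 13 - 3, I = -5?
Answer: 2116/25 ≈ 84.640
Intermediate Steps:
L = 10
j(n, S) = -7/2 (j(n, S) = (-5 - 1*2)/2 = (-5 - 2)/2 = (½)*(-7) = -7/2)
w(H, x) = -5 - 3*H (w(H, x) = -3*H - 5 = -5 - 3*H)
D(M) = 2*M/(-7/2 + M) (D(M) = (M + M)/(M - 7/2) = (2*M)/(-7/2 + M) = 2*M/(-7/2 + M))
(L + D(w(-2, 1)))² = (10 + 4*(-5 - 3*(-2))/(-7 + 2*(-5 - 3*(-2))))² = (10 + 4*(-5 + 6)/(-7 + 2*(-5 + 6)))² = (10 + 4*1/(-7 + 2*1))² = (10 + 4*1/(-7 + 2))² = (10 + 4*1/(-5))² = (10 + 4*1*(-⅕))² = (10 - ⅘)² = (46/5)² = 2116/25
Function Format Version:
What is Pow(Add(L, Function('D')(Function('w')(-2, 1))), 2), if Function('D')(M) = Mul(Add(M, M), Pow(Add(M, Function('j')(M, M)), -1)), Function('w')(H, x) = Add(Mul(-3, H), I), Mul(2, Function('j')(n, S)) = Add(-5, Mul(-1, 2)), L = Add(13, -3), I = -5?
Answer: Rational(2116, 25) ≈ 84.640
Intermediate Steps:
L = 10
Function('j')(n, S) = Rational(-7, 2) (Function('j')(n, S) = Mul(Rational(1, 2), Add(-5, Mul(-1, 2))) = Mul(Rational(1, 2), Add(-5, -2)) = Mul(Rational(1, 2), -7) = Rational(-7, 2))
Function('w')(H, x) = Add(-5, Mul(-3, H)) (Function('w')(H, x) = Add(Mul(-3, H), -5) = Add(-5, Mul(-3, H)))
Function('D')(M) = Mul(2, M, Pow(Add(Rational(-7, 2), M), -1)) (Function('D')(M) = Mul(Add(M, M), Pow(Add(M, Rational(-7, 2)), -1)) = Mul(Mul(2, M), Pow(Add(Rational(-7, 2), M), -1)) = Mul(2, M, Pow(Add(Rational(-7, 2), M), -1)))
Pow(Add(L, Function('D')(Function('w')(-2, 1))), 2) = Pow(Add(10, Mul(4, Add(-5, Mul(-3, -2)), Pow(Add(-7, Mul(2, Add(-5, Mul(-3, -2)))), -1))), 2) = Pow(Add(10, Mul(4, Add(-5, 6), Pow(Add(-7, Mul(2, Add(-5, 6))), -1))), 2) = Pow(Add(10, Mul(4, 1, Pow(Add(-7, Mul(2, 1)), -1))), 2) = Pow(Add(10, Mul(4, 1, Pow(Add(-7, 2), -1))), 2) = Pow(Add(10, Mul(4, 1, Pow(-5, -1))), 2) = Pow(Add(10, Mul(4, 1, Rational(-1, 5))), 2) = Pow(Add(10, Rational(-4, 5)), 2) = Pow(Rational(46, 5), 2) = Rational(2116, 25)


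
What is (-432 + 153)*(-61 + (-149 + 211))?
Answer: -279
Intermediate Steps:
(-432 + 153)*(-61 + (-149 + 211)) = -279*(-61 + 62) = -279*1 = -279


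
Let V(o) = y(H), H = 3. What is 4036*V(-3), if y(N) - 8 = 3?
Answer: 44396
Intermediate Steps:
y(N) = 11 (y(N) = 8 + 3 = 11)
V(o) = 11
4036*V(-3) = 4036*11 = 44396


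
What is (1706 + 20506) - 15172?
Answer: 7040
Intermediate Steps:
(1706 + 20506) - 15172 = 22212 - 15172 = 7040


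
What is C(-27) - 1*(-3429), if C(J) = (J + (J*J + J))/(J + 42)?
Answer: 3474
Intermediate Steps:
C(J) = (J² + 2*J)/(42 + J) (C(J) = (J + (J² + J))/(42 + J) = (J + (J + J²))/(42 + J) = (J² + 2*J)/(42 + J))
C(-27) - 1*(-3429) = -27*(2 - 27)/(42 - 27) - 1*(-3429) = -27*(-25)/15 + 3429 = -27*1/15*(-25) + 3429 = 45 + 3429 = 3474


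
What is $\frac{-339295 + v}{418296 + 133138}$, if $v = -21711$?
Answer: $- \frac{180503}{275717} \approx -0.65467$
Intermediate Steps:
$\frac{-339295 + v}{418296 + 133138} = \frac{-339295 - 21711}{418296 + 133138} = - \frac{361006}{551434} = \left(-361006\right) \frac{1}{551434} = - \frac{180503}{275717}$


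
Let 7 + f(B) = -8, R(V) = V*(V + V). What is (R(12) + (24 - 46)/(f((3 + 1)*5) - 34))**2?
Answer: 199769956/2401 ≈ 83203.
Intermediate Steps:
R(V) = 2*V**2 (R(V) = V*(2*V) = 2*V**2)
f(B) = -15 (f(B) = -7 - 8 = -15)
(R(12) + (24 - 46)/(f((3 + 1)*5) - 34))**2 = (2*12**2 + (24 - 46)/(-15 - 34))**2 = (2*144 - 22/(-49))**2 = (288 - 22*(-1/49))**2 = (288 + 22/49)**2 = (14134/49)**2 = 199769956/2401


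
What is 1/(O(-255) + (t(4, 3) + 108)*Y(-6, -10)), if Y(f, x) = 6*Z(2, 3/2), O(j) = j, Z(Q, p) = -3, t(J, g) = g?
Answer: -1/2253 ≈ -0.00044385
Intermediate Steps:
Y(f, x) = -18 (Y(f, x) = 6*(-3) = -18)
1/(O(-255) + (t(4, 3) + 108)*Y(-6, -10)) = 1/(-255 + (3 + 108)*(-18)) = 1/(-255 + 111*(-18)) = 1/(-255 - 1998) = 1/(-2253) = -1/2253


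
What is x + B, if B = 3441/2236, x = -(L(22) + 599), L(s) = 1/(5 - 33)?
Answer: -4675451/7826 ≈ -597.43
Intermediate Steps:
L(s) = -1/28 (L(s) = 1/(-28) = -1/28)
x = -16771/28 (x = -(-1/28 + 599) = -1*16771/28 = -16771/28 ≈ -598.96)
B = 3441/2236 (B = 3441*(1/2236) = 3441/2236 ≈ 1.5389)
x + B = -16771/28 + 3441/2236 = -4675451/7826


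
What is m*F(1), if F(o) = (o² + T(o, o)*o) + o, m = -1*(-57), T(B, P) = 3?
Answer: 285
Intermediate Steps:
m = 57
F(o) = o² + 4*o (F(o) = (o² + 3*o) + o = o² + 4*o)
m*F(1) = 57*(1*(4 + 1)) = 57*(1*5) = 57*5 = 285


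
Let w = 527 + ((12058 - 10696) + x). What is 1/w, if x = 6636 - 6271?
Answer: 1/2254 ≈ 0.00044366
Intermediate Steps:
x = 365
w = 2254 (w = 527 + ((12058 - 10696) + 365) = 527 + (1362 + 365) = 527 + 1727 = 2254)
1/w = 1/2254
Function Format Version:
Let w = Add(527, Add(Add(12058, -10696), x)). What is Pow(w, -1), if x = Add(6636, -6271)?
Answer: Rational(1, 2254) ≈ 0.00044366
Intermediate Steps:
x = 365
w = 2254 (w = Add(527, Add(Add(12058, -10696), 365)) = Add(527, Add(1362, 365)) = Add(527, 1727) = 2254)
Pow(w, -1) = Pow(2254, -1) = Rational(1, 2254)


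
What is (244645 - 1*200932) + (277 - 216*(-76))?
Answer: 60406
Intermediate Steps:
(244645 - 1*200932) + (277 - 216*(-76)) = (244645 - 200932) + (277 + 16416) = 43713 + 16693 = 60406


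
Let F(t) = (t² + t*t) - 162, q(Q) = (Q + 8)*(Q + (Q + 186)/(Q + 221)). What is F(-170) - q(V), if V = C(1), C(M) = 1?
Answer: 4263985/74 ≈ 57621.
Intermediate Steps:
V = 1
q(Q) = (8 + Q)*(Q + (186 + Q)/(221 + Q))
F(t) = -162 + 2*t² (F(t) = (t² + t²) - 162 = 2*t² - 162 = -162 + 2*t²)
F(-170) - q(V) = (-162 + 2*(-170)²) - (1488 + 1³ + 230*1² + 1962*1)/(221 + 1) = (-162 + 2*28900) - (1488 + 1 + 230*1 + 1962)/222 = (-162 + 57800) - (1488 + 1 + 230 + 1962)/222 = 57638 - 3681/222 = 57638 - 1*1227/74 = 57638 - 1227/74 = 4263985/74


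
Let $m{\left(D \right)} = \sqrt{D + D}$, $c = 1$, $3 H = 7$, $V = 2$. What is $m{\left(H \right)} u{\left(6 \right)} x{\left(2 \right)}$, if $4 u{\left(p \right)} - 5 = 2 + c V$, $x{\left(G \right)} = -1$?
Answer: $- \frac{3 \sqrt{42}}{4} \approx -4.8606$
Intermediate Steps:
$H = \frac{7}{3}$ ($H = \frac{1}{3} \cdot 7 = \frac{7}{3} \approx 2.3333$)
$u{\left(p \right)} = \frac{9}{4}$ ($u{\left(p \right)} = \frac{5}{4} + \frac{2 + 1 \cdot 2}{4} = \frac{5}{4} + \frac{2 + 2}{4} = \frac{5}{4} + \frac{1}{4} \cdot 4 = \frac{5}{4} + 1 = \frac{9}{4}$)
$m{\left(D \right)} = \sqrt{2} \sqrt{D}$ ($m{\left(D \right)} = \sqrt{2 D} = \sqrt{2} \sqrt{D}$)
$m{\left(H \right)} u{\left(6 \right)} x{\left(2 \right)} = \sqrt{2} \sqrt{\frac{7}{3}} \cdot \frac{9}{4} \left(-1\right) = \sqrt{2} \frac{\sqrt{21}}{3} \cdot \frac{9}{4} \left(-1\right) = \frac{\sqrt{42}}{3} \cdot \frac{9}{4} \left(-1\right) = \frac{3 \sqrt{42}}{4} \left(-1\right) = - \frac{3 \sqrt{42}}{4}$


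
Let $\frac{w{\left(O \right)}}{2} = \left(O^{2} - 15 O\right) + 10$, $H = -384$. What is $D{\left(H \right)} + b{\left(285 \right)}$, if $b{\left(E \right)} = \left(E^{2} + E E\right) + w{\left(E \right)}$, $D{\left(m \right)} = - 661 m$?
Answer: $570194$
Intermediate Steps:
$w{\left(O \right)} = 20 - 30 O + 2 O^{2}$ ($w{\left(O \right)} = 2 \left(\left(O^{2} - 15 O\right) + 10\right) = 2 \left(10 + O^{2} - 15 O\right) = 20 - 30 O + 2 O^{2}$)
$b{\left(E \right)} = 20 - 30 E + 4 E^{2}$ ($b{\left(E \right)} = \left(E^{2} + E E\right) + \left(20 - 30 E + 2 E^{2}\right) = \left(E^{2} + E^{2}\right) + \left(20 - 30 E + 2 E^{2}\right) = 2 E^{2} + \left(20 - 30 E + 2 E^{2}\right) = 20 - 30 E + 4 E^{2}$)
$D{\left(H \right)} + b{\left(285 \right)} = \left(-661\right) \left(-384\right) + \left(20 - 8550 + 4 \cdot 285^{2}\right) = 253824 + \left(20 - 8550 + 4 \cdot 81225\right) = 253824 + \left(20 - 8550 + 324900\right) = 253824 + 316370 = 570194$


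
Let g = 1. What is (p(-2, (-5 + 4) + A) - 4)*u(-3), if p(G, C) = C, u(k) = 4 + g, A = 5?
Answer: 0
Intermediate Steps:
u(k) = 5 (u(k) = 4 + 1 = 5)
(p(-2, (-5 + 4) + A) - 4)*u(-3) = (((-5 + 4) + 5) - 4)*5 = ((-1 + 5) - 4)*5 = (4 - 4)*5 = 0*5 = 0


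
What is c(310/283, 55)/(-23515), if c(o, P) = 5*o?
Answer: -310/1330949 ≈ -0.00023292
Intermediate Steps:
c(310/283, 55)/(-23515) = (5*(310/283))/(-23515) = (5*(310*(1/283)))*(-1/23515) = (5*(310/283))*(-1/23515) = (1550/283)*(-1/23515) = -310/1330949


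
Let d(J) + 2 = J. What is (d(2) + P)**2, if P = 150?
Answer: 22500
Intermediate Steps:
d(J) = -2 + J
(d(2) + P)**2 = ((-2 + 2) + 150)**2 = (0 + 150)**2 = 150**2 = 22500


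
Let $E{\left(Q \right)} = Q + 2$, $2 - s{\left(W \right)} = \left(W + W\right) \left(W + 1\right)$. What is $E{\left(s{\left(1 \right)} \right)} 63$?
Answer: $0$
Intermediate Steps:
$s{\left(W \right)} = 2 - 2 W \left(1 + W\right)$ ($s{\left(W \right)} = 2 - \left(W + W\right) \left(W + 1\right) = 2 - 2 W \left(1 + W\right)$)
$E{\left(Q \right)} = 2 + Q$
$E{\left(s{\left(1 \right)} \right)} 63 = \left(2 - 2\right) 63 = 0 \cdot 63 = 0$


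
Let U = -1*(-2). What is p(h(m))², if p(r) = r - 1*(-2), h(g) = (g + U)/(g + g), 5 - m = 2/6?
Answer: 361/49 ≈ 7.3673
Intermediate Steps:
U = 2
m = 14/3 (m = 5 - 2/6 = 5 - 1*⅓ = 5 - ⅓ = 14/3 ≈ 4.6667)
h(g) = (2 + g)/(2*g) (h(g) = (g + 2)/(g + g) = (2 + g)/((2*g)) = (2 + g)*(1/(2*g)) = (2 + g)/(2*g))
p(r) = 2 + r (p(r) = r + 2 = 2 + r)
p(h(m))² = (2 + (2 + 14/3)/(2*(14/3)))² = (2 + (½)*(3/14)*(20/3))² = (2 + 5/7)² = (19/7)² = 361/49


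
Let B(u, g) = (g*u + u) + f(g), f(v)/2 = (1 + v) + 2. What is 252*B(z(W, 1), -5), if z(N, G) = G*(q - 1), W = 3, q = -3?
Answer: 3024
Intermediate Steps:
z(N, G) = -4*G (z(N, G) = G*(-3 - 1) = G*(-4) = -4*G)
f(v) = 6 + 2*v (f(v) = 2*((1 + v) + 2) = 2*(3 + v) = 6 + 2*v)
B(u, g) = 6 + u + 2*g + g*u (B(u, g) = (g*u + u) + (6 + 2*g) = (u + g*u) + (6 + 2*g) = 6 + u + 2*g + g*u)
252*B(z(W, 1), -5) = 252*(6 - 4*1 + 2*(-5) - (-20)) = 252*(6 - 4 - 10 - 5*(-4)) = 252*(6 - 4 - 10 + 20) = 252*12 = 3024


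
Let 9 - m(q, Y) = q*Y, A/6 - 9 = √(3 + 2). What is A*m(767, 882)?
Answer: -36530190 - 4058910*√5 ≈ -4.5606e+7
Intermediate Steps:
A = 54 + 6*√5 (A = 54 + 6*√(3 + 2) = 54 + 6*√5 ≈ 67.416)
m(q, Y) = 9 - Y*q (m(q, Y) = 9 - q*Y = 9 - Y*q)
A*m(767, 882) = (54 + 6*√5)*(9 - 1*882*767) = (54 + 6*√5)*(9 - 676494) = (54 + 6*√5)*(-676485) = -36530190 - 4058910*√5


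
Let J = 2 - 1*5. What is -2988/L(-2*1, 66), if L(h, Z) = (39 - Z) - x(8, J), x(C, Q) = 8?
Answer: 2988/35 ≈ 85.371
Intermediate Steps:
J = -3 (J = 2 - 5 = -3)
L(h, Z) = 31 - Z (L(h, Z) = (39 - Z) - 1*8 = (39 - Z) - 8 = 31 - Z)
-2988/L(-2*1, 66) = -2988/(31 - 1*66) = -2988/(31 - 66) = -2988/(-35) = -2988*(-1/35) = 2988/35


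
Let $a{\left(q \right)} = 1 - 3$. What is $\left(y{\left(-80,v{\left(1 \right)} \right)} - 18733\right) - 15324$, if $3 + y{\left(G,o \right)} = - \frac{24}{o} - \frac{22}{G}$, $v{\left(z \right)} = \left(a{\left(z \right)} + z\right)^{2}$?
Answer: $- \frac{1363349}{40} \approx -34084.0$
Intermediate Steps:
$a{\left(q \right)} = -2$
$v{\left(z \right)} = \left(-2 + z\right)^{2}$
$y{\left(G,o \right)} = -3 - \frac{24}{o} - \frac{22}{G}$ ($y{\left(G,o \right)} = -3 - \left(\frac{22}{G} + \frac{24}{o}\right) = -3 - \frac{24}{o} - \frac{22}{G}$)
$\left(y{\left(-80,v{\left(1 \right)} \right)} - 18733\right) - 15324 = \left(\left(-3 - \frac{24}{\left(-2 + 1\right)^{2}} - \frac{22}{-80}\right) - 18733\right) - 15324 = \left(\left(-3 - \frac{24}{\left(-1\right)^{2}} - - \frac{11}{40}\right) - 18733\right) - 15324 = \left(\left(-3 - \frac{24}{1} + \frac{11}{40}\right) - 18733\right) - 15324 = \left(\left(-3 - 24 + \frac{11}{40}\right) - 18733\right) - 15324 = \left(- \frac{1069}{40} - 18733\right) - 15324 = - \frac{750389}{40} - 15324 = - \frac{1363349}{40}$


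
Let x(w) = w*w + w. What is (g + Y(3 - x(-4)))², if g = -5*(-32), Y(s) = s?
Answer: 22801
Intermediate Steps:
x(w) = w + w² (x(w) = w² + w = w + w²)
g = 160 (g = -1*(-160) = 160)
(g + Y(3 - x(-4)))² = (160 + (3 - (-4)*(1 - 4)))² = (160 + (3 - (-4)*(-3)))² = (160 + (3 - 1*12))² = (160 + (3 - 12))² = (160 - 9)² = 151² = 22801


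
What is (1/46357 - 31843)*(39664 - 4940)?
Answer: -51257691967800/46357 ≈ -1.1057e+9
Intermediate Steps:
(1/46357 - 31843)*(39664 - 4940) = (1/46357 - 31843)*34724 = -1476145950/46357*34724 = -51257691967800/46357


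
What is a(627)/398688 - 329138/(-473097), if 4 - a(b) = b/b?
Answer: 43741596745/62872698912 ≈ 0.69572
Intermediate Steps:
a(b) = 3 (a(b) = 4 - b/b = 4 - 1*1 = 4 - 1 = 3)
a(627)/398688 - 329138/(-473097) = 3/398688 - 329138/(-473097) = 3*(1/398688) - 329138*(-1/473097) = 1/132896 + 329138/473097 = 43741596745/62872698912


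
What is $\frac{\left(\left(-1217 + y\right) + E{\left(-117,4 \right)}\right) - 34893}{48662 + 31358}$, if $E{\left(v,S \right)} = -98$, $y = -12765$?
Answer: $- \frac{48973}{80020} \approx -0.61201$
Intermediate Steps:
$\frac{\left(\left(-1217 + y\right) + E{\left(-117,4 \right)}\right) - 34893}{48662 + 31358} = \frac{\left(\left(-1217 - 12765\right) - 98\right) - 34893}{48662 + 31358} = \frac{\left(-13982 - 98\right) - 34893}{80020} = \left(-14080 - 34893\right) \frac{1}{80020} = \left(-48973\right) \frac{1}{80020} = - \frac{48973}{80020}$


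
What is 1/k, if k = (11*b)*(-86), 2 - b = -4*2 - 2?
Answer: -1/11352 ≈ -8.8090e-5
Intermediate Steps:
b = 12 (b = 2 - (-4*2 - 2) = 2 - (-8 - 2) = 2 - 1*(-10) = 2 + 10 = 12)
k = -11352 (k = (11*12)*(-86) = 132*(-86) = -11352)
1/k = 1/(-11352) = -1/11352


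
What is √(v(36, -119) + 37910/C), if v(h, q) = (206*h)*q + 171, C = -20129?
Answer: I*√357501484273843/20129 ≈ 939.33*I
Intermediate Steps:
v(h, q) = 171 + 206*h*q (v(h, q) = 206*h*q + 171 = 171 + 206*h*q)
√(v(36, -119) + 37910/C) = √((171 + 206*36*(-119)) + 37910/(-20129)) = √((171 - 882504) + 37910*(-1/20129)) = √(-882333 - 37910/20129) = √(-17760518867/20129) = I*√357501484273843/20129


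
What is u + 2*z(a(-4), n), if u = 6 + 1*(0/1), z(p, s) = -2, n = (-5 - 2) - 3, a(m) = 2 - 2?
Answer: 2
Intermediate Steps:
a(m) = 0
n = -10 (n = -7 - 3 = -10)
u = 6 (u = 6 + 1*(0*1) = 6 + 1*0 = 6 + 0 = 6)
u + 2*z(a(-4), n) = 6 + 2*(-2) = 6 - 4 = 2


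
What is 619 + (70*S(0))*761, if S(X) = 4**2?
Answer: 852939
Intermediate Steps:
S(X) = 16
619 + (70*S(0))*761 = 619 + (70*16)*761 = 619 + 1120*761 = 619 + 852320 = 852939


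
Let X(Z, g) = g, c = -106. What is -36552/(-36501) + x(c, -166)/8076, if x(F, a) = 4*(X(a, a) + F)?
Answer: 21290072/24565173 ≈ 0.86668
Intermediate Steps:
x(F, a) = 4*F + 4*a (x(F, a) = 4*(a + F) = 4*(F + a) = 4*F + 4*a)
-36552/(-36501) + x(c, -166)/8076 = -36552/(-36501) + (4*(-106) + 4*(-166))/8076 = -36552*(-1/36501) + (-424 - 664)*(1/8076) = 12184/12167 - 1088*1/8076 = 12184/12167 - 272/2019 = 21290072/24565173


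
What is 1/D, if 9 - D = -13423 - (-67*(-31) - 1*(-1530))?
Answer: 1/17039 ≈ 5.8689e-5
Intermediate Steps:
D = 17039 (D = 9 - (-13423 - (-67*(-31) - 1*(-1530))) = 9 - (-13423 - (2077 + 1530)) = 9 - (-13423 - 1*3607) = 9 - (-13423 - 3607) = 9 - 1*(-17030) = 9 + 17030 = 17039)
1/D = 1/17039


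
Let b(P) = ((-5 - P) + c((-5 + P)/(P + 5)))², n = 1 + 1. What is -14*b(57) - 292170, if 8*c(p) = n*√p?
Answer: -42902355/124 + 14*√806 ≈ -3.4559e+5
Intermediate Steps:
n = 2
c(p) = √p/4 (c(p) = (2*√p)/8 = √p/4)
b(P) = (-5 - P + √((-5 + P)/(5 + P))/4)² (b(P) = ((-5 - P) + √((-5 + P)/(P + 5))/4)² = ((-5 - P) + √((-5 + P)/(5 + P))/4)² = (-5 - P + √((-5 + P)/(5 + P))/4)²)
-14*b(57) - 292170 = -7*(20 - √((-5 + 57)/(5 + 57)) + 4*57)²/8 - 292170 = -7*(20 - √(52/62) + 228)²/8 - 292170 = -7*(20 - √((1/62)*52) + 228)²/8 - 292170 = -7*(20 - √(26/31) + 228)²/8 - 292170 = -7*(20 - √806/31 + 228)²/8 - 292170 = -7*(248 - √806/31)²/8 - 292170 = -292170 - 7*(248 - √806/31)²/8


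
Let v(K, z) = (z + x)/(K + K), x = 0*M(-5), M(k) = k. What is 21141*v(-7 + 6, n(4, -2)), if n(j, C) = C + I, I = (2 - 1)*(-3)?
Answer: 105705/2 ≈ 52853.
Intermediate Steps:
I = -3 (I = 1*(-3) = -3)
x = 0 (x = 0*(-5) = 0)
n(j, C) = -3 + C (n(j, C) = C - 3 = -3 + C)
v(K, z) = z/(2*K) (v(K, z) = (z + 0)/(K + K) = z/((2*K)) = z*(1/(2*K)) = z/(2*K))
21141*v(-7 + 6, n(4, -2)) = 21141*((-3 - 2)/(2*(-7 + 6))) = 21141*((½)*(-5)/(-1)) = 21141*((½)*(-5)*(-1)) = 21141*(5/2) = 105705/2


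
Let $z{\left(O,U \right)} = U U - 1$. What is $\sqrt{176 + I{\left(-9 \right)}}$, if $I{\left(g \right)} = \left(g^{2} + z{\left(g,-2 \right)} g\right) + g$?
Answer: $\sqrt{221} \approx 14.866$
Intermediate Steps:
$z{\left(O,U \right)} = -1 + U^{2}$ ($z{\left(O,U \right)} = U^{2} - 1 = -1 + U^{2}$)
$I{\left(g \right)} = g^{2} + 4 g$ ($I{\left(g \right)} = \left(g^{2} + \left(-1 + \left(-2\right)^{2}\right) g\right) + g = \left(g^{2} + \left(-1 + 4\right) g\right) + g = \left(g^{2} + 3 g\right) + g = g^{2} + 4 g$)
$\sqrt{176 + I{\left(-9 \right)}} = \sqrt{176 - 9 \left(4 - 9\right)} = \sqrt{176 - -45} = \sqrt{176 + 45} = \sqrt{221}$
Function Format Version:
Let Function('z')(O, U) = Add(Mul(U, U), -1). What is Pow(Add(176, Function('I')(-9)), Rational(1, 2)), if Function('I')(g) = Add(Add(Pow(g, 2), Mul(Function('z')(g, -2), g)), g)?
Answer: Pow(221, Rational(1, 2)) ≈ 14.866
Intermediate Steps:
Function('z')(O, U) = Add(-1, Pow(U, 2)) (Function('z')(O, U) = Add(Pow(U, 2), -1) = Add(-1, Pow(U, 2)))
Function('I')(g) = Add(Pow(g, 2), Mul(4, g)) (Function('I')(g) = Add(Add(Pow(g, 2), Mul(Add(-1, Pow(-2, 2)), g)), g) = Add(Add(Pow(g, 2), Mul(Add(-1, 4), g)), g) = Add(Add(Pow(g, 2), Mul(3, g)), g) = Add(Pow(g, 2), Mul(4, g)))
Pow(Add(176, Function('I')(-9)), Rational(1, 2)) = Pow(Add(176, Mul(-9, Add(4, -9))), Rational(1, 2)) = Pow(Add(176, Mul(-9, -5)), Rational(1, 2)) = Pow(Add(176, 45), Rational(1, 2)) = Pow(221, Rational(1, 2))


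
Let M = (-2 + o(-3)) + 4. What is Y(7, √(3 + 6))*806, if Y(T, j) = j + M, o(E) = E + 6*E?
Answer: -12896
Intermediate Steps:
o(E) = 7*E
M = -19 (M = (-2 + 7*(-3)) + 4 = (-2 - 21) + 4 = -23 + 4 = -19)
Y(T, j) = -19 + j (Y(T, j) = j - 19 = -19 + j)
Y(7, √(3 + 6))*806 = (-19 + √(3 + 6))*806 = (-19 + √9)*806 = (-19 + 3)*806 = -16*806 = -12896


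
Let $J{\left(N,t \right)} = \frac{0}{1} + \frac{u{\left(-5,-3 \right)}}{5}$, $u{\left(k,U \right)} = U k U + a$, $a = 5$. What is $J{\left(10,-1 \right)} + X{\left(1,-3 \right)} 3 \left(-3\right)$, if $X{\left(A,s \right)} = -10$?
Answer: $82$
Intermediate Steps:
$u{\left(k,U \right)} = 5 + k U^{2}$ ($u{\left(k,U \right)} = U k U + 5 = k U^{2} + 5 = 5 + k U^{2}$)
$J{\left(N,t \right)} = -8$ ($J{\left(N,t \right)} = \frac{0}{1} + \frac{5 - 5 \left(-3\right)^{2}}{5} = 0 \cdot 1 + \left(5 - 45\right) \frac{1}{5} = 0 + \left(5 - 45\right) \frac{1}{5} = 0 - 8 = -8$)
$J{\left(10,-1 \right)} + X{\left(1,-3 \right)} 3 \left(-3\right) = -8 - 10 \cdot 3 \left(-3\right) = -8 - -90 = -8 + 90 = 82$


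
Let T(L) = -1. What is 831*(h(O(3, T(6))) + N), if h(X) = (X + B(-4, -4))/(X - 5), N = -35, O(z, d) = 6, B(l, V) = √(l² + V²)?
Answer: -24099 + 3324*√2 ≈ -19398.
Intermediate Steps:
B(l, V) = √(V² + l²)
h(X) = (X + 4*√2)/(-5 + X) (h(X) = (X + √((-4)² + (-4)²))/(X - 5) = (X + √(16 + 16))/(-5 + X) = (X + √32)/(-5 + X) = (X + 4*√2)/(-5 + X))
831*(h(O(3, T(6))) + N) = 831*((6 + 4*√2)/(-5 + 6) - 35) = 831*((6 + 4*√2)/1 - 35) = 831*(1*(6 + 4*√2) - 35) = 831*((6 + 4*√2) - 35) = 831*(-29 + 4*√2) = -24099 + 3324*√2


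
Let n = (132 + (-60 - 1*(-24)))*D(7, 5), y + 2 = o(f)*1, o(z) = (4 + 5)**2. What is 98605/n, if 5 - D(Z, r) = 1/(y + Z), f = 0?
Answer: 326155/1584 ≈ 205.91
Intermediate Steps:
o(z) = 81 (o(z) = 9**2 = 81)
y = 79 (y = -2 + 81*1 = -2 + 81 = 79)
D(Z, r) = 5 - 1/(79 + Z)
n = 20592/43 (n = (132 + (-60 - 1*(-24)))*((394 + 5*7)/(79 + 7)) = (132 + (-60 + 24))*((394 + 35)/86) = (132 - 36)*((1/86)*429) = 96*(429/86) = 20592/43 ≈ 478.88)
98605/n = 98605/(20592/43) = 98605*(43/20592) = 326155/1584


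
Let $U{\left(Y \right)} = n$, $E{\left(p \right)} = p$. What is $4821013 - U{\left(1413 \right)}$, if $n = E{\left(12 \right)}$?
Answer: $4821001$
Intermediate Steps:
$n = 12$
$U{\left(Y \right)} = 12$
$4821013 - U{\left(1413 \right)} = 4821013 - 12 = 4821001$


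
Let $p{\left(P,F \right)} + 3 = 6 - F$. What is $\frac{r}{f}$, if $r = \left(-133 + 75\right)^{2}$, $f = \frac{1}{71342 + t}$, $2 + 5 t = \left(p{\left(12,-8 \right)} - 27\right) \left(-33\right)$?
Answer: $\frac{1201741904}{5} \approx 2.4035 \cdot 10^{8}$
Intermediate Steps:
$p{\left(P,F \right)} = 3 - F$ ($p{\left(P,F \right)} = -3 - \left(-6 + F\right) = 3 - F$)
$t = \frac{526}{5}$ ($t = - \frac{2}{5} + \frac{\left(\left(3 - -8\right) - 27\right) \left(-33\right)}{5} = - \frac{2}{5} + \frac{\left(\left(3 + 8\right) - 27\right) \left(-33\right)}{5} = - \frac{2}{5} + \frac{\left(11 - 27\right) \left(-33\right)}{5} = - \frac{2}{5} + \frac{\left(-16\right) \left(-33\right)}{5} = - \frac{2}{5} + \frac{1}{5} \cdot 528 = - \frac{2}{5} + \frac{528}{5} = \frac{526}{5} \approx 105.2$)
$f = \frac{5}{357236}$ ($f = \frac{1}{71342 + \frac{526}{5}} = \frac{1}{\frac{357236}{5}} = \frac{5}{357236} \approx 1.3996 \cdot 10^{-5}$)
$r = 3364$ ($r = \left(-58\right)^{2} = 3364$)
$\frac{r}{f} = \frac{3364}{\frac{5}{357236}} = 3364 \cdot \frac{357236}{5} = \frac{1201741904}{5}$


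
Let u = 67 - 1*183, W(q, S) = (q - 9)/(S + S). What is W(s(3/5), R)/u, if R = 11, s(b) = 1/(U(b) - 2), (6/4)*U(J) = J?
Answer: 7/1856 ≈ 0.0037716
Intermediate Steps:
U(J) = 2*J/3
s(b) = 1/(-2 + 2*b/3) (s(b) = 1/(2*b/3 - 2) = 1/(-2 + 2*b/3))
W(q, S) = (-9 + q)/(2*S) (W(q, S) = (-9 + q)/((2*S)) = (-9 + q)*(1/(2*S)) = (-9 + q)/(2*S))
u = -116 (u = 67 - 183 = -116)
W(s(3/5), R)/u = ((½)*(-9 + 3/(2*(-3 + 3/5)))/11)/(-116) = ((½)*(1/11)*(-9 + 3/(2*(-3 + 3*(⅕)))))*(-1/116) = ((½)*(1/11)*(-9 + 3/(2*(-3 + ⅗))))*(-1/116) = ((½)*(1/11)*(-9 + 3/(2*(-12/5))))*(-1/116) = ((½)*(1/11)*(-9 + (3/2)*(-5/12)))*(-1/116) = ((½)*(1/11)*(-9 - 5/8))*(-1/116) = ((½)*(1/11)*(-77/8))*(-1/116) = -7/16*(-1/116) = 7/1856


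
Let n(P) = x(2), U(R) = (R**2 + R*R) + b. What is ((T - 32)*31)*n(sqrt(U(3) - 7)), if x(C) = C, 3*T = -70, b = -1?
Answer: -10292/3 ≈ -3430.7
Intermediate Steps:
T = -70/3 (T = (1/3)*(-70) = -70/3 ≈ -23.333)
U(R) = -1 + 2*R**2 (U(R) = (R**2 + R*R) - 1 = (R**2 + R**2) - 1 = 2*R**2 - 1 = -1 + 2*R**2)
n(P) = 2
((T - 32)*31)*n(sqrt(U(3) - 7)) = ((-70/3 - 32)*31)*2 = -166/3*31*2 = -5146/3*2 = -10292/3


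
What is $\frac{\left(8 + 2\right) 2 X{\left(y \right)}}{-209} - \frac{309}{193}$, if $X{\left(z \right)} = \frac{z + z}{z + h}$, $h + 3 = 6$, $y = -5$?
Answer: $- \frac{83881}{40337} \approx -2.0795$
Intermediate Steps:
$h = 3$ ($h = -3 + 6 = 3$)
$X{\left(z \right)} = \frac{2 z}{3 + z}$ ($X{\left(z \right)} = \frac{z + z}{z + 3} = \frac{2 z}{3 + z}$)
$\frac{\left(8 + 2\right) 2 X{\left(y \right)}}{-209} - \frac{309}{193} = \frac{\left(8 + 2\right) 2 \cdot 2 \left(-5\right) \frac{1}{3 - 5}}{-209} - \frac{309}{193} = 10 \cdot 2 \cdot 2 \left(-5\right) \frac{1}{-2} \left(- \frac{1}{209}\right) - \frac{309}{193} = 20 \cdot 2 \left(-5\right) \left(- \frac{1}{2}\right) \left(- \frac{1}{209}\right) - \frac{309}{193} = 20 \cdot 5 \left(- \frac{1}{209}\right) - \frac{309}{193} = 100 \left(- \frac{1}{209}\right) - \frac{309}{193} = - \frac{100}{209} - \frac{309}{193} = - \frac{83881}{40337}$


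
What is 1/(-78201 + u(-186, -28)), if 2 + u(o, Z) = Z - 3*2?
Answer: -1/78237 ≈ -1.2782e-5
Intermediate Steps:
u(o, Z) = -8 + Z (u(o, Z) = -2 + (Z - 3*2) = -2 + (Z - 6) = -2 + (-6 + Z) = -8 + Z)
1/(-78201 + u(-186, -28)) = 1/(-78201 + (-8 - 28)) = 1/(-78201 - 36) = 1/(-78237) = -1/78237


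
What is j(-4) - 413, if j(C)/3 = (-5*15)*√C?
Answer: -413 - 450*I ≈ -413.0 - 450.0*I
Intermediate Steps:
j(C) = -225*√C (j(C) = 3*((-5*15)*√C) = 3*(-75*√C) = -225*√C)
j(-4) - 413 = -450*I - 413 = -413 - 450*I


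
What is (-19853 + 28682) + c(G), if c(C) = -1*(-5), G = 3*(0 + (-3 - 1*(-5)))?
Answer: 8834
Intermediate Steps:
G = 6 (G = 3*(0 + (-3 + 5)) = 3*(0 + 2) = 3*2 = 6)
c(C) = 5
(-19853 + 28682) + c(G) = (-19853 + 28682) + 5 = 8829 + 5 = 8834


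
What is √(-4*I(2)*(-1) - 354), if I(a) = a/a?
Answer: 5*I*√14 ≈ 18.708*I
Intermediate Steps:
I(a) = 1
√(-4*I(2)*(-1) - 354) = √(-4*1*(-1) - 354) = √(-4*(-1) - 354) = √(4 - 354) = √(-350) = 5*I*√14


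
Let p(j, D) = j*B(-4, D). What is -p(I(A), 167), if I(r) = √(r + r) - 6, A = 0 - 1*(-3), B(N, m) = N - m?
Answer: -1026 + 171*√6 ≈ -607.14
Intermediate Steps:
A = 3 (A = 0 + 3 = 3)
I(r) = -6 + √2*√r (I(r) = √(2*r) - 6 = √2*√r - 6 = -6 + √2*√r)
p(j, D) = j*(-4 - D)
-p(I(A), 167) = -(-1)*(-6 + √2*√3)*(4 + 167) = -(-1)*(-6 + √6)*171 = -(1026 - 171*√6) = -1026 + 171*√6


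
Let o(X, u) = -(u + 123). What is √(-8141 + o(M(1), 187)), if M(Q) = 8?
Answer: 3*I*√939 ≈ 91.929*I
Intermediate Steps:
o(X, u) = -123 - u (o(X, u) = -(123 + u) = -123 - u)
√(-8141 + o(M(1), 187)) = √(-8141 + (-123 - 1*187)) = √(-8141 + (-123 - 187)) = √(-8141 - 310) = √(-8451) = 3*I*√939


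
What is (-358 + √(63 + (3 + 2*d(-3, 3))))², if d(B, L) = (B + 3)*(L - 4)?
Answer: (358 - √66)² ≈ 1.2241e+5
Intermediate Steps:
d(B, L) = (-4 + L)*(3 + B) (d(B, L) = (3 + B)*(-4 + L) = (-4 + L)*(3 + B))
(-358 + √(63 + (3 + 2*d(-3, 3))))² = (-358 + √(63 + (3 + 2*(-12 - 4*(-3) + 3*3 - 3*3))))² = (-358 + √(63 + (3 + 2*(-12 + 12 + 9 - 9))))² = (-358 + √(63 + (3 + 2*0)))² = (-358 + √(63 + (3 + 0)))² = (-358 + √(63 + 3))² = (-358 + √66)²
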